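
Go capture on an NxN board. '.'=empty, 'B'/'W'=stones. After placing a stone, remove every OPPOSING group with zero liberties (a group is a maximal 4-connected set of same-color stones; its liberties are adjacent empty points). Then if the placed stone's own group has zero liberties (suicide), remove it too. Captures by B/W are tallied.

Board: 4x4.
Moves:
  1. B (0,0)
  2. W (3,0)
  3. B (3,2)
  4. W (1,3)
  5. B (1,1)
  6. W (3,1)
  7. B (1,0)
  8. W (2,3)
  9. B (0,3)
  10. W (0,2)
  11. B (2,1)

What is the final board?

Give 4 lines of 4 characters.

Answer: B.W.
BB.W
.B.W
WWB.

Derivation:
Move 1: B@(0,0) -> caps B=0 W=0
Move 2: W@(3,0) -> caps B=0 W=0
Move 3: B@(3,2) -> caps B=0 W=0
Move 4: W@(1,3) -> caps B=0 W=0
Move 5: B@(1,1) -> caps B=0 W=0
Move 6: W@(3,1) -> caps B=0 W=0
Move 7: B@(1,0) -> caps B=0 W=0
Move 8: W@(2,3) -> caps B=0 W=0
Move 9: B@(0,3) -> caps B=0 W=0
Move 10: W@(0,2) -> caps B=0 W=1
Move 11: B@(2,1) -> caps B=0 W=1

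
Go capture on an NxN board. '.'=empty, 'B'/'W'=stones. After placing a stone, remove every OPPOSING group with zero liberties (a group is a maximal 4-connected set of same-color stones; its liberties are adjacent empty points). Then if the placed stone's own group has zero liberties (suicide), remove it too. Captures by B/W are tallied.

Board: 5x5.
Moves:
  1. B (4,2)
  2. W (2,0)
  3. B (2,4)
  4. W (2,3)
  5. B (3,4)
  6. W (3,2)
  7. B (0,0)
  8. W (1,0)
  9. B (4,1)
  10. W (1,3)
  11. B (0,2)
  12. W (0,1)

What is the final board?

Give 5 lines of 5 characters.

Answer: .WB..
W..W.
W..WB
..W.B
.BB..

Derivation:
Move 1: B@(4,2) -> caps B=0 W=0
Move 2: W@(2,0) -> caps B=0 W=0
Move 3: B@(2,4) -> caps B=0 W=0
Move 4: W@(2,3) -> caps B=0 W=0
Move 5: B@(3,4) -> caps B=0 W=0
Move 6: W@(3,2) -> caps B=0 W=0
Move 7: B@(0,0) -> caps B=0 W=0
Move 8: W@(1,0) -> caps B=0 W=0
Move 9: B@(4,1) -> caps B=0 W=0
Move 10: W@(1,3) -> caps B=0 W=0
Move 11: B@(0,2) -> caps B=0 W=0
Move 12: W@(0,1) -> caps B=0 W=1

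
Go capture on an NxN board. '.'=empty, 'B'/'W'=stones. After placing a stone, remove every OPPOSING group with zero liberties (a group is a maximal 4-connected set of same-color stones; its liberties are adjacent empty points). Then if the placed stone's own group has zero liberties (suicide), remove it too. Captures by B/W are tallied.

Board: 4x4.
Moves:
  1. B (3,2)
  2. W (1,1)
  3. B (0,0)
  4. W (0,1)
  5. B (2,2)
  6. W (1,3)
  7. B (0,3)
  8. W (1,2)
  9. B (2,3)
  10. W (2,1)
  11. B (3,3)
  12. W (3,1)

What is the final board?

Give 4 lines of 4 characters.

Answer: BW.B
.WWW
.W..
.W..

Derivation:
Move 1: B@(3,2) -> caps B=0 W=0
Move 2: W@(1,1) -> caps B=0 W=0
Move 3: B@(0,0) -> caps B=0 W=0
Move 4: W@(0,1) -> caps B=0 W=0
Move 5: B@(2,2) -> caps B=0 W=0
Move 6: W@(1,3) -> caps B=0 W=0
Move 7: B@(0,3) -> caps B=0 W=0
Move 8: W@(1,2) -> caps B=0 W=0
Move 9: B@(2,3) -> caps B=0 W=0
Move 10: W@(2,1) -> caps B=0 W=0
Move 11: B@(3,3) -> caps B=0 W=0
Move 12: W@(3,1) -> caps B=0 W=4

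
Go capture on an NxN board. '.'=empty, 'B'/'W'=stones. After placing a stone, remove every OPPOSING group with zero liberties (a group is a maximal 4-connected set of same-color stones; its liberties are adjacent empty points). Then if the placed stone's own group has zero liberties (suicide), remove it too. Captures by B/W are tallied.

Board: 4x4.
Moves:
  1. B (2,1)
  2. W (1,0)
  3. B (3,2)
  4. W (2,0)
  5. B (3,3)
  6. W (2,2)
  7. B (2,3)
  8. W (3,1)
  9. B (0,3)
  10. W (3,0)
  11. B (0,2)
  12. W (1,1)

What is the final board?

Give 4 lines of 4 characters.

Move 1: B@(2,1) -> caps B=0 W=0
Move 2: W@(1,0) -> caps B=0 W=0
Move 3: B@(3,2) -> caps B=0 W=0
Move 4: W@(2,0) -> caps B=0 W=0
Move 5: B@(3,3) -> caps B=0 W=0
Move 6: W@(2,2) -> caps B=0 W=0
Move 7: B@(2,3) -> caps B=0 W=0
Move 8: W@(3,1) -> caps B=0 W=0
Move 9: B@(0,3) -> caps B=0 W=0
Move 10: W@(3,0) -> caps B=0 W=0
Move 11: B@(0,2) -> caps B=0 W=0
Move 12: W@(1,1) -> caps B=0 W=1

Answer: ..BB
WW..
W.WB
WWBB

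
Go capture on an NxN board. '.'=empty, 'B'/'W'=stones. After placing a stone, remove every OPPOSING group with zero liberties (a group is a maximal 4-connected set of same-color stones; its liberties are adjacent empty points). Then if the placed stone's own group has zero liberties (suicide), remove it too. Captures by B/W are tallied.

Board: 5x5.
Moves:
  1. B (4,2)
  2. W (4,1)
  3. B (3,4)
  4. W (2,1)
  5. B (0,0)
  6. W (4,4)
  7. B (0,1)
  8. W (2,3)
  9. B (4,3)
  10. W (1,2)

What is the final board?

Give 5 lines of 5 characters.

Answer: BB...
..W..
.W.W.
....B
.WBB.

Derivation:
Move 1: B@(4,2) -> caps B=0 W=0
Move 2: W@(4,1) -> caps B=0 W=0
Move 3: B@(3,4) -> caps B=0 W=0
Move 4: W@(2,1) -> caps B=0 W=0
Move 5: B@(0,0) -> caps B=0 W=0
Move 6: W@(4,4) -> caps B=0 W=0
Move 7: B@(0,1) -> caps B=0 W=0
Move 8: W@(2,3) -> caps B=0 W=0
Move 9: B@(4,3) -> caps B=1 W=0
Move 10: W@(1,2) -> caps B=1 W=0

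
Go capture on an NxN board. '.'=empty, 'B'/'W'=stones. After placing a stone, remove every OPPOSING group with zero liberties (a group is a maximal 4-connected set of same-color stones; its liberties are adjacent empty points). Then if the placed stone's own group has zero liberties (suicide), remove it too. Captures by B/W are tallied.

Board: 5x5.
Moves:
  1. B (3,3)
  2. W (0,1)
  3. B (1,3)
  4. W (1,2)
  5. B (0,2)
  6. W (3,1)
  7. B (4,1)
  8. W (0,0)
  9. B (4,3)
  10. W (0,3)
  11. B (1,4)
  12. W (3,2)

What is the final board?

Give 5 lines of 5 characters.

Answer: WW.W.
..WBB
.....
.WWB.
.B.B.

Derivation:
Move 1: B@(3,3) -> caps B=0 W=0
Move 2: W@(0,1) -> caps B=0 W=0
Move 3: B@(1,3) -> caps B=0 W=0
Move 4: W@(1,2) -> caps B=0 W=0
Move 5: B@(0,2) -> caps B=0 W=0
Move 6: W@(3,1) -> caps B=0 W=0
Move 7: B@(4,1) -> caps B=0 W=0
Move 8: W@(0,0) -> caps B=0 W=0
Move 9: B@(4,3) -> caps B=0 W=0
Move 10: W@(0,3) -> caps B=0 W=1
Move 11: B@(1,4) -> caps B=0 W=1
Move 12: W@(3,2) -> caps B=0 W=1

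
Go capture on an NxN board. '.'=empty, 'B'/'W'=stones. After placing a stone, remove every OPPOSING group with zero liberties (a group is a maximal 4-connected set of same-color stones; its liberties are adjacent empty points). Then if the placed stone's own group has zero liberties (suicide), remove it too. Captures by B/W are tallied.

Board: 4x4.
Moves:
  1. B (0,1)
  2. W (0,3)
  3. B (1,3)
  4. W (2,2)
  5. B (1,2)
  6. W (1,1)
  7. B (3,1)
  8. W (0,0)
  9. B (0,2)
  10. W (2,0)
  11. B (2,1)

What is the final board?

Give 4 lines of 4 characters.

Answer: WBB.
.WBB
WBW.
.B..

Derivation:
Move 1: B@(0,1) -> caps B=0 W=0
Move 2: W@(0,3) -> caps B=0 W=0
Move 3: B@(1,3) -> caps B=0 W=0
Move 4: W@(2,2) -> caps B=0 W=0
Move 5: B@(1,2) -> caps B=0 W=0
Move 6: W@(1,1) -> caps B=0 W=0
Move 7: B@(3,1) -> caps B=0 W=0
Move 8: W@(0,0) -> caps B=0 W=0
Move 9: B@(0,2) -> caps B=1 W=0
Move 10: W@(2,0) -> caps B=1 W=0
Move 11: B@(2,1) -> caps B=1 W=0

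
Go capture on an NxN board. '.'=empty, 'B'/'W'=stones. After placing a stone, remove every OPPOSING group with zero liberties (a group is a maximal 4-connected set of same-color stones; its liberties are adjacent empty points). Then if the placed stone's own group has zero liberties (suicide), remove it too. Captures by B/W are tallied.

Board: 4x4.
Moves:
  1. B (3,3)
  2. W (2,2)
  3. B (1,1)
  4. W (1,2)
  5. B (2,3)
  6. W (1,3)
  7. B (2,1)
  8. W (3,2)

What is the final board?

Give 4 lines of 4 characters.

Answer: ....
.BWW
.BW.
..W.

Derivation:
Move 1: B@(3,3) -> caps B=0 W=0
Move 2: W@(2,2) -> caps B=0 W=0
Move 3: B@(1,1) -> caps B=0 W=0
Move 4: W@(1,2) -> caps B=0 W=0
Move 5: B@(2,3) -> caps B=0 W=0
Move 6: W@(1,3) -> caps B=0 W=0
Move 7: B@(2,1) -> caps B=0 W=0
Move 8: W@(3,2) -> caps B=0 W=2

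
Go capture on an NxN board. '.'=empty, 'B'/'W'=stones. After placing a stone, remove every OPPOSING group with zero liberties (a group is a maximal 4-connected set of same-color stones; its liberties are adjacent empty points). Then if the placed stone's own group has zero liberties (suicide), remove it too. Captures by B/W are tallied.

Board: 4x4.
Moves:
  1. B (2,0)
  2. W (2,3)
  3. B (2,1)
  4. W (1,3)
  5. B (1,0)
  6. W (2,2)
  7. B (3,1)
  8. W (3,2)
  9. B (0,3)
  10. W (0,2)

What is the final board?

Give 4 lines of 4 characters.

Answer: ..W.
B..W
BBWW
.BW.

Derivation:
Move 1: B@(2,0) -> caps B=0 W=0
Move 2: W@(2,3) -> caps B=0 W=0
Move 3: B@(2,1) -> caps B=0 W=0
Move 4: W@(1,3) -> caps B=0 W=0
Move 5: B@(1,0) -> caps B=0 W=0
Move 6: W@(2,2) -> caps B=0 W=0
Move 7: B@(3,1) -> caps B=0 W=0
Move 8: W@(3,2) -> caps B=0 W=0
Move 9: B@(0,3) -> caps B=0 W=0
Move 10: W@(0,2) -> caps B=0 W=1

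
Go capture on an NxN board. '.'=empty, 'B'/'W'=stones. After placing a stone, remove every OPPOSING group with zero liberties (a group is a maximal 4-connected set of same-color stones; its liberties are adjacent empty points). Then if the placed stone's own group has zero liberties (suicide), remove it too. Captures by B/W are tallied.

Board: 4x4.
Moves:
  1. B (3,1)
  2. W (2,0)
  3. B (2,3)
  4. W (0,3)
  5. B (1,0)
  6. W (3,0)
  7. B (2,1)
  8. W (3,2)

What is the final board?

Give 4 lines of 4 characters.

Move 1: B@(3,1) -> caps B=0 W=0
Move 2: W@(2,0) -> caps B=0 W=0
Move 3: B@(2,3) -> caps B=0 W=0
Move 4: W@(0,3) -> caps B=0 W=0
Move 5: B@(1,0) -> caps B=0 W=0
Move 6: W@(3,0) -> caps B=0 W=0
Move 7: B@(2,1) -> caps B=2 W=0
Move 8: W@(3,2) -> caps B=2 W=0

Answer: ...W
B...
.B.B
.BW.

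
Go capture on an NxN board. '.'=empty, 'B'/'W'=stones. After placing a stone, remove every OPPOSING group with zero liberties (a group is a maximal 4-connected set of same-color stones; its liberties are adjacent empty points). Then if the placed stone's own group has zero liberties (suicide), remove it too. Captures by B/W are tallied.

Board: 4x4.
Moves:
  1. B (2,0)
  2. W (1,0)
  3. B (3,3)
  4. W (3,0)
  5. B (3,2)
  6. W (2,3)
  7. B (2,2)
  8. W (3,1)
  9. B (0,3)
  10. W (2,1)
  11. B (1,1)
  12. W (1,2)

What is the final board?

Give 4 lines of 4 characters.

Answer: ...B
WBW.
.W.W
WW..

Derivation:
Move 1: B@(2,0) -> caps B=0 W=0
Move 2: W@(1,0) -> caps B=0 W=0
Move 3: B@(3,3) -> caps B=0 W=0
Move 4: W@(3,0) -> caps B=0 W=0
Move 5: B@(3,2) -> caps B=0 W=0
Move 6: W@(2,3) -> caps B=0 W=0
Move 7: B@(2,2) -> caps B=0 W=0
Move 8: W@(3,1) -> caps B=0 W=0
Move 9: B@(0,3) -> caps B=0 W=0
Move 10: W@(2,1) -> caps B=0 W=1
Move 11: B@(1,1) -> caps B=0 W=1
Move 12: W@(1,2) -> caps B=0 W=4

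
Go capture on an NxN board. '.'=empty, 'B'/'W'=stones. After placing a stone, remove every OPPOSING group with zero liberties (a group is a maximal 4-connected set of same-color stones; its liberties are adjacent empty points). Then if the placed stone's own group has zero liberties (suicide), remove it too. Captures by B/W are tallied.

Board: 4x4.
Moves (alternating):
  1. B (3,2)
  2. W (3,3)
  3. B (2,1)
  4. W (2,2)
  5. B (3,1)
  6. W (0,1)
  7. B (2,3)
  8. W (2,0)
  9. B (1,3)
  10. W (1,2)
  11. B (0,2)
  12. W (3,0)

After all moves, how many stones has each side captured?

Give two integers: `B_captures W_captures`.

Answer: 1 0

Derivation:
Move 1: B@(3,2) -> caps B=0 W=0
Move 2: W@(3,3) -> caps B=0 W=0
Move 3: B@(2,1) -> caps B=0 W=0
Move 4: W@(2,2) -> caps B=0 W=0
Move 5: B@(3,1) -> caps B=0 W=0
Move 6: W@(0,1) -> caps B=0 W=0
Move 7: B@(2,3) -> caps B=1 W=0
Move 8: W@(2,0) -> caps B=1 W=0
Move 9: B@(1,3) -> caps B=1 W=0
Move 10: W@(1,2) -> caps B=1 W=0
Move 11: B@(0,2) -> caps B=1 W=0
Move 12: W@(3,0) -> caps B=1 W=0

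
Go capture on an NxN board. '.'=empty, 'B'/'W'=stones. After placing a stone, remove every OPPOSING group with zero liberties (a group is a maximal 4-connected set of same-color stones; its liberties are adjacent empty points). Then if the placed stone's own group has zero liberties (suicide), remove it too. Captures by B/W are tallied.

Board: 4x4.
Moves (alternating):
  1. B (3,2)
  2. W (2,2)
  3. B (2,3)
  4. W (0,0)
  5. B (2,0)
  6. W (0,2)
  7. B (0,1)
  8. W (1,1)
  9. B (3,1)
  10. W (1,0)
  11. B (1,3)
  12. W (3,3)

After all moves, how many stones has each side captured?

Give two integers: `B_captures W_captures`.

Answer: 0 1

Derivation:
Move 1: B@(3,2) -> caps B=0 W=0
Move 2: W@(2,2) -> caps B=0 W=0
Move 3: B@(2,3) -> caps B=0 W=0
Move 4: W@(0,0) -> caps B=0 W=0
Move 5: B@(2,0) -> caps B=0 W=0
Move 6: W@(0,2) -> caps B=0 W=0
Move 7: B@(0,1) -> caps B=0 W=0
Move 8: W@(1,1) -> caps B=0 W=1
Move 9: B@(3,1) -> caps B=0 W=1
Move 10: W@(1,0) -> caps B=0 W=1
Move 11: B@(1,3) -> caps B=0 W=1
Move 12: W@(3,3) -> caps B=0 W=1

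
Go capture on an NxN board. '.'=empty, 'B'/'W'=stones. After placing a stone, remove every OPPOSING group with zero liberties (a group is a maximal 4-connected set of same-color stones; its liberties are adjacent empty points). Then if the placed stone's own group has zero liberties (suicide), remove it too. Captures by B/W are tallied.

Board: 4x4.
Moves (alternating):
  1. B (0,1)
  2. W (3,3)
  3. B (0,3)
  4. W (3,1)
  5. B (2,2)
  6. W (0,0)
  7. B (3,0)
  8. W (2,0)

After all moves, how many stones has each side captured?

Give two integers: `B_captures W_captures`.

Answer: 0 1

Derivation:
Move 1: B@(0,1) -> caps B=0 W=0
Move 2: W@(3,3) -> caps B=0 W=0
Move 3: B@(0,3) -> caps B=0 W=0
Move 4: W@(3,1) -> caps B=0 W=0
Move 5: B@(2,2) -> caps B=0 W=0
Move 6: W@(0,0) -> caps B=0 W=0
Move 7: B@(3,0) -> caps B=0 W=0
Move 8: W@(2,0) -> caps B=0 W=1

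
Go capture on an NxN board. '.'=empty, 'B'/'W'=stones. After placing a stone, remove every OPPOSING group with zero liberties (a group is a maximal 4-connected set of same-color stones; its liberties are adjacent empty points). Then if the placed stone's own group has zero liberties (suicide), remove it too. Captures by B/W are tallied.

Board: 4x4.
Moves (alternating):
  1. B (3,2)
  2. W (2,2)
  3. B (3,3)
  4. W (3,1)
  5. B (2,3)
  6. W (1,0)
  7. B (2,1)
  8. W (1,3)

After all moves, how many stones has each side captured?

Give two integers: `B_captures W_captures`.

Move 1: B@(3,2) -> caps B=0 W=0
Move 2: W@(2,2) -> caps B=0 W=0
Move 3: B@(3,3) -> caps B=0 W=0
Move 4: W@(3,1) -> caps B=0 W=0
Move 5: B@(2,3) -> caps B=0 W=0
Move 6: W@(1,0) -> caps B=0 W=0
Move 7: B@(2,1) -> caps B=0 W=0
Move 8: W@(1,3) -> caps B=0 W=3

Answer: 0 3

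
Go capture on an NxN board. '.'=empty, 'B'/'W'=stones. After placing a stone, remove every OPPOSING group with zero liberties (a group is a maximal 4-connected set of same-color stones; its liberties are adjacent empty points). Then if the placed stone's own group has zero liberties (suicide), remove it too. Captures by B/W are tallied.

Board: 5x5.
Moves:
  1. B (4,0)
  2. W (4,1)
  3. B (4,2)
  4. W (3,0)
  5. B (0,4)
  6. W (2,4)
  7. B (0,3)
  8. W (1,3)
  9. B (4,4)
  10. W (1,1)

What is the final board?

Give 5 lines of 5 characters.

Answer: ...BB
.W.W.
....W
W....
.WB.B

Derivation:
Move 1: B@(4,0) -> caps B=0 W=0
Move 2: W@(4,1) -> caps B=0 W=0
Move 3: B@(4,2) -> caps B=0 W=0
Move 4: W@(3,0) -> caps B=0 W=1
Move 5: B@(0,4) -> caps B=0 W=1
Move 6: W@(2,4) -> caps B=0 W=1
Move 7: B@(0,3) -> caps B=0 W=1
Move 8: W@(1,3) -> caps B=0 W=1
Move 9: B@(4,4) -> caps B=0 W=1
Move 10: W@(1,1) -> caps B=0 W=1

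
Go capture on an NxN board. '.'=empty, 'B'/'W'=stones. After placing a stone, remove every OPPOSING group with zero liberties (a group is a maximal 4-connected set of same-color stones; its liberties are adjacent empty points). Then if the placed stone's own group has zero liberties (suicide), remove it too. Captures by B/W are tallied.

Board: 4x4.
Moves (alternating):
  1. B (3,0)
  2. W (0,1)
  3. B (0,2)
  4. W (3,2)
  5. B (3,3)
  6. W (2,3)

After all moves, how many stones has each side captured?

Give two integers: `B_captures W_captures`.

Move 1: B@(3,0) -> caps B=0 W=0
Move 2: W@(0,1) -> caps B=0 W=0
Move 3: B@(0,2) -> caps B=0 W=0
Move 4: W@(3,2) -> caps B=0 W=0
Move 5: B@(3,3) -> caps B=0 W=0
Move 6: W@(2,3) -> caps B=0 W=1

Answer: 0 1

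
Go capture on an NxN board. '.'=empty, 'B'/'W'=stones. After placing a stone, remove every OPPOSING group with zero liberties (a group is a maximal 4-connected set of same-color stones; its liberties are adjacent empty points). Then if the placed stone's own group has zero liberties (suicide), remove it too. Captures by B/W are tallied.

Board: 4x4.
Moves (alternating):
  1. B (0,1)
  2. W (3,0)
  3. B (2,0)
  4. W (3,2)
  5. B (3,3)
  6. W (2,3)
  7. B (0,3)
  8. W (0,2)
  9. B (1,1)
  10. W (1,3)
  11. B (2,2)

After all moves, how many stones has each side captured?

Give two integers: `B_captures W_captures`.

Answer: 0 2

Derivation:
Move 1: B@(0,1) -> caps B=0 W=0
Move 2: W@(3,0) -> caps B=0 W=0
Move 3: B@(2,0) -> caps B=0 W=0
Move 4: W@(3,2) -> caps B=0 W=0
Move 5: B@(3,3) -> caps B=0 W=0
Move 6: W@(2,3) -> caps B=0 W=1
Move 7: B@(0,3) -> caps B=0 W=1
Move 8: W@(0,2) -> caps B=0 W=1
Move 9: B@(1,1) -> caps B=0 W=1
Move 10: W@(1,3) -> caps B=0 W=2
Move 11: B@(2,2) -> caps B=0 W=2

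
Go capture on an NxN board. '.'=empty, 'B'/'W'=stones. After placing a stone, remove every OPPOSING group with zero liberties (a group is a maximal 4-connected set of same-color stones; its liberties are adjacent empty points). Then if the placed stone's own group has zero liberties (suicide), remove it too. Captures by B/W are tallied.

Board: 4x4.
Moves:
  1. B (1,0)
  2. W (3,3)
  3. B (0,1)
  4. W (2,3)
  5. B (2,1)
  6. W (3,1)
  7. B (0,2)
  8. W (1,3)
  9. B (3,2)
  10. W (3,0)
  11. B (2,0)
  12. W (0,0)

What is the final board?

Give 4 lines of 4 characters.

Move 1: B@(1,0) -> caps B=0 W=0
Move 2: W@(3,3) -> caps B=0 W=0
Move 3: B@(0,1) -> caps B=0 W=0
Move 4: W@(2,3) -> caps B=0 W=0
Move 5: B@(2,1) -> caps B=0 W=0
Move 6: W@(3,1) -> caps B=0 W=0
Move 7: B@(0,2) -> caps B=0 W=0
Move 8: W@(1,3) -> caps B=0 W=0
Move 9: B@(3,2) -> caps B=0 W=0
Move 10: W@(3,0) -> caps B=0 W=0
Move 11: B@(2,0) -> caps B=2 W=0
Move 12: W@(0,0) -> caps B=2 W=0

Answer: .BB.
B..W
BB.W
..BW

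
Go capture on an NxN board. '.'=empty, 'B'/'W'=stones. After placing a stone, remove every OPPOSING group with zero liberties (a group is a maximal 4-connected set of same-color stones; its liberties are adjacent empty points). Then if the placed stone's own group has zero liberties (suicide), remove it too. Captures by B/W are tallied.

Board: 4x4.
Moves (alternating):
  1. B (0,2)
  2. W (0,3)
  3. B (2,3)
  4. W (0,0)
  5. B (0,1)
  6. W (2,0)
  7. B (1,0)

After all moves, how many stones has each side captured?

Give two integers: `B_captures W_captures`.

Answer: 1 0

Derivation:
Move 1: B@(0,2) -> caps B=0 W=0
Move 2: W@(0,3) -> caps B=0 W=0
Move 3: B@(2,3) -> caps B=0 W=0
Move 4: W@(0,0) -> caps B=0 W=0
Move 5: B@(0,1) -> caps B=0 W=0
Move 6: W@(2,0) -> caps B=0 W=0
Move 7: B@(1,0) -> caps B=1 W=0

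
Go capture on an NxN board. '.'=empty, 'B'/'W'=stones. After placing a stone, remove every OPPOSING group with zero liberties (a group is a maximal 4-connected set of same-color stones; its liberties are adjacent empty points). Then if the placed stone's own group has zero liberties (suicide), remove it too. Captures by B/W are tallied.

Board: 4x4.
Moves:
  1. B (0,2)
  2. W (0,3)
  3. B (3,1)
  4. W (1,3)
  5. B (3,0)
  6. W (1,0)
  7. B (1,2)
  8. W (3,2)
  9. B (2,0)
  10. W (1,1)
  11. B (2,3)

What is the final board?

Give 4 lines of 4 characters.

Answer: ..B.
WWB.
B..B
BBW.

Derivation:
Move 1: B@(0,2) -> caps B=0 W=0
Move 2: W@(0,3) -> caps B=0 W=0
Move 3: B@(3,1) -> caps B=0 W=0
Move 4: W@(1,3) -> caps B=0 W=0
Move 5: B@(3,0) -> caps B=0 W=0
Move 6: W@(1,0) -> caps B=0 W=0
Move 7: B@(1,2) -> caps B=0 W=0
Move 8: W@(3,2) -> caps B=0 W=0
Move 9: B@(2,0) -> caps B=0 W=0
Move 10: W@(1,1) -> caps B=0 W=0
Move 11: B@(2,3) -> caps B=2 W=0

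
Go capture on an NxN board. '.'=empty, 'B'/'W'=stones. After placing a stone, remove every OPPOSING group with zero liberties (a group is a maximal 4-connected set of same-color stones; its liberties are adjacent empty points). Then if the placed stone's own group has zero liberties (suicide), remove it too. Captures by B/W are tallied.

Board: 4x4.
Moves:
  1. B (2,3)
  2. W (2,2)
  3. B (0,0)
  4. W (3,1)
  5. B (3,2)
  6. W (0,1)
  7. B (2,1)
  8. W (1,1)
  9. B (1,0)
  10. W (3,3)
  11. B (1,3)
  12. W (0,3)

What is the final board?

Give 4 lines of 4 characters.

Move 1: B@(2,3) -> caps B=0 W=0
Move 2: W@(2,2) -> caps B=0 W=0
Move 3: B@(0,0) -> caps B=0 W=0
Move 4: W@(3,1) -> caps B=0 W=0
Move 5: B@(3,2) -> caps B=0 W=0
Move 6: W@(0,1) -> caps B=0 W=0
Move 7: B@(2,1) -> caps B=0 W=0
Move 8: W@(1,1) -> caps B=0 W=0
Move 9: B@(1,0) -> caps B=0 W=0
Move 10: W@(3,3) -> caps B=0 W=1
Move 11: B@(1,3) -> caps B=0 W=1
Move 12: W@(0,3) -> caps B=0 W=1

Answer: BW.W
BW.B
.BWB
.W.W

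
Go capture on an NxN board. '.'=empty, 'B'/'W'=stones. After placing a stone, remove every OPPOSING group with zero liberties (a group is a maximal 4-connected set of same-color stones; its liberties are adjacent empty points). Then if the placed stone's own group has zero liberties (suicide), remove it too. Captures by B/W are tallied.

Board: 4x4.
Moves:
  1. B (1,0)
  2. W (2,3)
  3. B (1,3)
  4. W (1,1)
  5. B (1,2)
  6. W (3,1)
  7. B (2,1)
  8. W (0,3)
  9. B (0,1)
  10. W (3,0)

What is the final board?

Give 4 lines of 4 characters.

Answer: .B.W
B.BB
.B.W
WW..

Derivation:
Move 1: B@(1,0) -> caps B=0 W=0
Move 2: W@(2,3) -> caps B=0 W=0
Move 3: B@(1,3) -> caps B=0 W=0
Move 4: W@(1,1) -> caps B=0 W=0
Move 5: B@(1,2) -> caps B=0 W=0
Move 6: W@(3,1) -> caps B=0 W=0
Move 7: B@(2,1) -> caps B=0 W=0
Move 8: W@(0,3) -> caps B=0 W=0
Move 9: B@(0,1) -> caps B=1 W=0
Move 10: W@(3,0) -> caps B=1 W=0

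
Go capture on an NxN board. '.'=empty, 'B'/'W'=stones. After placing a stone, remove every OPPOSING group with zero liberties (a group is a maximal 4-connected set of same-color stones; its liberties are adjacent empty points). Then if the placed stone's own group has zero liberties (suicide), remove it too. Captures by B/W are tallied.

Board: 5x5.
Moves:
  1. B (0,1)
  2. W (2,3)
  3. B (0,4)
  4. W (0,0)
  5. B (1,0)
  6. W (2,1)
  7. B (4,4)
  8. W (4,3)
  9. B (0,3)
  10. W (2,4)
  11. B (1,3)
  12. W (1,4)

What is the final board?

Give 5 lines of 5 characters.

Move 1: B@(0,1) -> caps B=0 W=0
Move 2: W@(2,3) -> caps B=0 W=0
Move 3: B@(0,4) -> caps B=0 W=0
Move 4: W@(0,0) -> caps B=0 W=0
Move 5: B@(1,0) -> caps B=1 W=0
Move 6: W@(2,1) -> caps B=1 W=0
Move 7: B@(4,4) -> caps B=1 W=0
Move 8: W@(4,3) -> caps B=1 W=0
Move 9: B@(0,3) -> caps B=1 W=0
Move 10: W@(2,4) -> caps B=1 W=0
Move 11: B@(1,3) -> caps B=1 W=0
Move 12: W@(1,4) -> caps B=1 W=0

Answer: .B.BB
B..BW
.W.WW
.....
...WB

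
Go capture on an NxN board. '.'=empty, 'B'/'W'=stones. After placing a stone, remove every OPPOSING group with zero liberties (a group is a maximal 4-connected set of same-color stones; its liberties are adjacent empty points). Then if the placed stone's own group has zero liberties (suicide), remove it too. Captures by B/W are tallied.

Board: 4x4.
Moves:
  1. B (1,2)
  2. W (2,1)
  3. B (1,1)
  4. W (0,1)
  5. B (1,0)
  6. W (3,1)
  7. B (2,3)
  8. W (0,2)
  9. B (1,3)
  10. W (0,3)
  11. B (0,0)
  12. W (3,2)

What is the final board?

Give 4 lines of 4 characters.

Move 1: B@(1,2) -> caps B=0 W=0
Move 2: W@(2,1) -> caps B=0 W=0
Move 3: B@(1,1) -> caps B=0 W=0
Move 4: W@(0,1) -> caps B=0 W=0
Move 5: B@(1,0) -> caps B=0 W=0
Move 6: W@(3,1) -> caps B=0 W=0
Move 7: B@(2,3) -> caps B=0 W=0
Move 8: W@(0,2) -> caps B=0 W=0
Move 9: B@(1,3) -> caps B=0 W=0
Move 10: W@(0,3) -> caps B=0 W=0
Move 11: B@(0,0) -> caps B=3 W=0
Move 12: W@(3,2) -> caps B=3 W=0

Answer: B...
BBBB
.W.B
.WW.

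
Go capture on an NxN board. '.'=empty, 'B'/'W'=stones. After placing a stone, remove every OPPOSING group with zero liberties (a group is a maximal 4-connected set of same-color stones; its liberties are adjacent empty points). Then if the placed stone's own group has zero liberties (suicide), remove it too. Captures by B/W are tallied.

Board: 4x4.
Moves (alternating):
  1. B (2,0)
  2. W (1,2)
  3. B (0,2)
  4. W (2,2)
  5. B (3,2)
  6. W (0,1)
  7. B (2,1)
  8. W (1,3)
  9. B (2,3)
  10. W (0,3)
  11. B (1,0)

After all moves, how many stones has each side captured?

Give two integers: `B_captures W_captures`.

Move 1: B@(2,0) -> caps B=0 W=0
Move 2: W@(1,2) -> caps B=0 W=0
Move 3: B@(0,2) -> caps B=0 W=0
Move 4: W@(2,2) -> caps B=0 W=0
Move 5: B@(3,2) -> caps B=0 W=0
Move 6: W@(0,1) -> caps B=0 W=0
Move 7: B@(2,1) -> caps B=0 W=0
Move 8: W@(1,3) -> caps B=0 W=0
Move 9: B@(2,3) -> caps B=0 W=0
Move 10: W@(0,3) -> caps B=0 W=1
Move 11: B@(1,0) -> caps B=0 W=1

Answer: 0 1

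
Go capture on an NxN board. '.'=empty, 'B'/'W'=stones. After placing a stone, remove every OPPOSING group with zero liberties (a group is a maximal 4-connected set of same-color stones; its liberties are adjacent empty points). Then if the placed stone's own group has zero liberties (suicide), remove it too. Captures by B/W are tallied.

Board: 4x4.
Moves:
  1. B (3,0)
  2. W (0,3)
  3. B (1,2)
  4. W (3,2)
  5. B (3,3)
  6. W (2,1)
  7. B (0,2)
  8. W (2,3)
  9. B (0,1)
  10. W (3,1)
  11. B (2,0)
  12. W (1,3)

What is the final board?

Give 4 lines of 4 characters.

Move 1: B@(3,0) -> caps B=0 W=0
Move 2: W@(0,3) -> caps B=0 W=0
Move 3: B@(1,2) -> caps B=0 W=0
Move 4: W@(3,2) -> caps B=0 W=0
Move 5: B@(3,3) -> caps B=0 W=0
Move 6: W@(2,1) -> caps B=0 W=0
Move 7: B@(0,2) -> caps B=0 W=0
Move 8: W@(2,3) -> caps B=0 W=1
Move 9: B@(0,1) -> caps B=0 W=1
Move 10: W@(3,1) -> caps B=0 W=1
Move 11: B@(2,0) -> caps B=0 W=1
Move 12: W@(1,3) -> caps B=0 W=1

Answer: .BBW
..BW
BW.W
BWW.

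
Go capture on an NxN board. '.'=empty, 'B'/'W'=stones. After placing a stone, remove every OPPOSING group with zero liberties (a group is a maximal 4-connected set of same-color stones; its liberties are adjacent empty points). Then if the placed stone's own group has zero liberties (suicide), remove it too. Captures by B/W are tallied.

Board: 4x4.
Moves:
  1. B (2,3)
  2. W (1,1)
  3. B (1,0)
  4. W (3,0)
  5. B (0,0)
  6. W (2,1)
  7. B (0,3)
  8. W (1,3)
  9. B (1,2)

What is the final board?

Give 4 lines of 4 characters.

Answer: B..B
BWB.
.W.B
W...

Derivation:
Move 1: B@(2,3) -> caps B=0 W=0
Move 2: W@(1,1) -> caps B=0 W=0
Move 3: B@(1,0) -> caps B=0 W=0
Move 4: W@(3,0) -> caps B=0 W=0
Move 5: B@(0,0) -> caps B=0 W=0
Move 6: W@(2,1) -> caps B=0 W=0
Move 7: B@(0,3) -> caps B=0 W=0
Move 8: W@(1,3) -> caps B=0 W=0
Move 9: B@(1,2) -> caps B=1 W=0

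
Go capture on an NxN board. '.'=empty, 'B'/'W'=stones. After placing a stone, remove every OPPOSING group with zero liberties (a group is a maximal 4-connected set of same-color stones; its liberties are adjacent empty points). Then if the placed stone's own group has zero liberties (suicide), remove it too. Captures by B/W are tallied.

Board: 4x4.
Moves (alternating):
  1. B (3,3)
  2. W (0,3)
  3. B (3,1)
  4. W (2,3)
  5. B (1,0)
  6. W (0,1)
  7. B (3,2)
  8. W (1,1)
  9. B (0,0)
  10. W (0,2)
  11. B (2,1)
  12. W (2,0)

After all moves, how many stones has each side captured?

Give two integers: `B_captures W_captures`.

Answer: 0 2

Derivation:
Move 1: B@(3,3) -> caps B=0 W=0
Move 2: W@(0,3) -> caps B=0 W=0
Move 3: B@(3,1) -> caps B=0 W=0
Move 4: W@(2,3) -> caps B=0 W=0
Move 5: B@(1,0) -> caps B=0 W=0
Move 6: W@(0,1) -> caps B=0 W=0
Move 7: B@(3,2) -> caps B=0 W=0
Move 8: W@(1,1) -> caps B=0 W=0
Move 9: B@(0,0) -> caps B=0 W=0
Move 10: W@(0,2) -> caps B=0 W=0
Move 11: B@(2,1) -> caps B=0 W=0
Move 12: W@(2,0) -> caps B=0 W=2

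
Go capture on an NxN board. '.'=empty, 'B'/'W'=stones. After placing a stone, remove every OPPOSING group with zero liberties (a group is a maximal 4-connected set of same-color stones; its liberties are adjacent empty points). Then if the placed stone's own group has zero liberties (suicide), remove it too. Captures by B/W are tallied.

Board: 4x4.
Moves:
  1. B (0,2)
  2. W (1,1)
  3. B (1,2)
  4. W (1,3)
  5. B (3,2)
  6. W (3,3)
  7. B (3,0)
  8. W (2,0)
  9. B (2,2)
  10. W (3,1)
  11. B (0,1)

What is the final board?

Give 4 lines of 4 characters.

Answer: .BB.
.WBW
W.B.
.WBW

Derivation:
Move 1: B@(0,2) -> caps B=0 W=0
Move 2: W@(1,1) -> caps B=0 W=0
Move 3: B@(1,2) -> caps B=0 W=0
Move 4: W@(1,3) -> caps B=0 W=0
Move 5: B@(3,2) -> caps B=0 W=0
Move 6: W@(3,3) -> caps B=0 W=0
Move 7: B@(3,0) -> caps B=0 W=0
Move 8: W@(2,0) -> caps B=0 W=0
Move 9: B@(2,2) -> caps B=0 W=0
Move 10: W@(3,1) -> caps B=0 W=1
Move 11: B@(0,1) -> caps B=0 W=1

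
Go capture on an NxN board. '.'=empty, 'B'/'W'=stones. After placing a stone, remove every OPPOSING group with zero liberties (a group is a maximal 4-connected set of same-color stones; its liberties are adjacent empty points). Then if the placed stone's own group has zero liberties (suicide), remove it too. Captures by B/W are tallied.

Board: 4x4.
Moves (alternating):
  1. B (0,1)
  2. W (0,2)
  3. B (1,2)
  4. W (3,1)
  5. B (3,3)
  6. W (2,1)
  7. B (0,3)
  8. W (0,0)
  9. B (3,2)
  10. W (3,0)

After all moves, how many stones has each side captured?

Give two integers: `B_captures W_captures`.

Answer: 1 0

Derivation:
Move 1: B@(0,1) -> caps B=0 W=0
Move 2: W@(0,2) -> caps B=0 W=0
Move 3: B@(1,2) -> caps B=0 W=0
Move 4: W@(3,1) -> caps B=0 W=0
Move 5: B@(3,3) -> caps B=0 W=0
Move 6: W@(2,1) -> caps B=0 W=0
Move 7: B@(0,3) -> caps B=1 W=0
Move 8: W@(0,0) -> caps B=1 W=0
Move 9: B@(3,2) -> caps B=1 W=0
Move 10: W@(3,0) -> caps B=1 W=0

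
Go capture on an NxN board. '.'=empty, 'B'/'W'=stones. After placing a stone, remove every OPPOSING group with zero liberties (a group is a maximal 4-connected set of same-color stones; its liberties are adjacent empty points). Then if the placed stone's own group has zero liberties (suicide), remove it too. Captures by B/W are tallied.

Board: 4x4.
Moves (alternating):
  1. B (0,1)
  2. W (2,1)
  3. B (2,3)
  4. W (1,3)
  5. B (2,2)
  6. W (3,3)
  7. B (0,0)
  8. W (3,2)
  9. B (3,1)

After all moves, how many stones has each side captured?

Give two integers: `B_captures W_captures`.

Answer: 2 0

Derivation:
Move 1: B@(0,1) -> caps B=0 W=0
Move 2: W@(2,1) -> caps B=0 W=0
Move 3: B@(2,3) -> caps B=0 W=0
Move 4: W@(1,3) -> caps B=0 W=0
Move 5: B@(2,2) -> caps B=0 W=0
Move 6: W@(3,3) -> caps B=0 W=0
Move 7: B@(0,0) -> caps B=0 W=0
Move 8: W@(3,2) -> caps B=0 W=0
Move 9: B@(3,1) -> caps B=2 W=0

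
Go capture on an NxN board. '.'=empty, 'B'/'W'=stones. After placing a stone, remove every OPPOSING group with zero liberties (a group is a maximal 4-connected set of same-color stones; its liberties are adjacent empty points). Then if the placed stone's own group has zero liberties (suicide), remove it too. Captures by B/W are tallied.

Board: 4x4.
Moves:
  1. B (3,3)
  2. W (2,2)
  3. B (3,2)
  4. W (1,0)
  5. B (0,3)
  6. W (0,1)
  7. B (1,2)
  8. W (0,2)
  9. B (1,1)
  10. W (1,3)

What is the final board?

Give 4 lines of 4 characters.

Move 1: B@(3,3) -> caps B=0 W=0
Move 2: W@(2,2) -> caps B=0 W=0
Move 3: B@(3,2) -> caps B=0 W=0
Move 4: W@(1,0) -> caps B=0 W=0
Move 5: B@(0,3) -> caps B=0 W=0
Move 6: W@(0,1) -> caps B=0 W=0
Move 7: B@(1,2) -> caps B=0 W=0
Move 8: W@(0,2) -> caps B=0 W=0
Move 9: B@(1,1) -> caps B=0 W=0
Move 10: W@(1,3) -> caps B=0 W=1

Answer: .WW.
WBBW
..W.
..BB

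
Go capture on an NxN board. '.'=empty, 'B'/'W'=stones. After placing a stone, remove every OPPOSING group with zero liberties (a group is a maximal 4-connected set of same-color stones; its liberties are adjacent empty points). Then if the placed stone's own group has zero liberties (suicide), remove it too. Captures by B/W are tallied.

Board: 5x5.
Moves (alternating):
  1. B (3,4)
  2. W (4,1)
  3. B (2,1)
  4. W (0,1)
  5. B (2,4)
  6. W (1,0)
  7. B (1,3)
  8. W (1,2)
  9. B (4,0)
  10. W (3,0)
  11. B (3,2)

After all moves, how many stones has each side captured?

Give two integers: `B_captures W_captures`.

Move 1: B@(3,4) -> caps B=0 W=0
Move 2: W@(4,1) -> caps B=0 W=0
Move 3: B@(2,1) -> caps B=0 W=0
Move 4: W@(0,1) -> caps B=0 W=0
Move 5: B@(2,4) -> caps B=0 W=0
Move 6: W@(1,0) -> caps B=0 W=0
Move 7: B@(1,3) -> caps B=0 W=0
Move 8: W@(1,2) -> caps B=0 W=0
Move 9: B@(4,0) -> caps B=0 W=0
Move 10: W@(3,0) -> caps B=0 W=1
Move 11: B@(3,2) -> caps B=0 W=1

Answer: 0 1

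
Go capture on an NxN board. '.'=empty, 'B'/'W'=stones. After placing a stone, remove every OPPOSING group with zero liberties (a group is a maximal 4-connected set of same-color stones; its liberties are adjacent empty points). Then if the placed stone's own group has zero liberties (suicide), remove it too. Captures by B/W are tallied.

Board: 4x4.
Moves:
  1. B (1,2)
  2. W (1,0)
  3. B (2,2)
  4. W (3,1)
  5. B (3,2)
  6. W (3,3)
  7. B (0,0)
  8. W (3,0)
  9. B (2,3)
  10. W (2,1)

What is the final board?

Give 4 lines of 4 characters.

Move 1: B@(1,2) -> caps B=0 W=0
Move 2: W@(1,0) -> caps B=0 W=0
Move 3: B@(2,2) -> caps B=0 W=0
Move 4: W@(3,1) -> caps B=0 W=0
Move 5: B@(3,2) -> caps B=0 W=0
Move 6: W@(3,3) -> caps B=0 W=0
Move 7: B@(0,0) -> caps B=0 W=0
Move 8: W@(3,0) -> caps B=0 W=0
Move 9: B@(2,3) -> caps B=1 W=0
Move 10: W@(2,1) -> caps B=1 W=0

Answer: B...
W.B.
.WBB
WWB.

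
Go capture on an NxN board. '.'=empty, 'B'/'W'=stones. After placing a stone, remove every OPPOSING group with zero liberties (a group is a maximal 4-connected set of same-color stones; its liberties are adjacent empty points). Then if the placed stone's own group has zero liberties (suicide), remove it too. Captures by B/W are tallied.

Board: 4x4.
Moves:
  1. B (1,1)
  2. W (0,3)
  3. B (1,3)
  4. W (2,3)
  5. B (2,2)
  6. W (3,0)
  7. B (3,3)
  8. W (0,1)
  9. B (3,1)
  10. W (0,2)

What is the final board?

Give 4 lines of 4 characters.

Move 1: B@(1,1) -> caps B=0 W=0
Move 2: W@(0,3) -> caps B=0 W=0
Move 3: B@(1,3) -> caps B=0 W=0
Move 4: W@(2,3) -> caps B=0 W=0
Move 5: B@(2,2) -> caps B=0 W=0
Move 6: W@(3,0) -> caps B=0 W=0
Move 7: B@(3,3) -> caps B=1 W=0
Move 8: W@(0,1) -> caps B=1 W=0
Move 9: B@(3,1) -> caps B=1 W=0
Move 10: W@(0,2) -> caps B=1 W=0

Answer: .WWW
.B.B
..B.
WB.B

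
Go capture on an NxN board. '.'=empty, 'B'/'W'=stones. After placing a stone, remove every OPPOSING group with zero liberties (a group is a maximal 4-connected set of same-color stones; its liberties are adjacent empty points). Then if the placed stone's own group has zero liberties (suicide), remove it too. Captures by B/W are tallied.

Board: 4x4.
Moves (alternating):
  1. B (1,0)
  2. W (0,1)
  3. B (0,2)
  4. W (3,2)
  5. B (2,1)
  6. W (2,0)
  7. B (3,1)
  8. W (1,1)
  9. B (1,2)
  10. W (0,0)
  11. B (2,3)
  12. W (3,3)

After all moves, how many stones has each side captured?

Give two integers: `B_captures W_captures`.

Answer: 0 1

Derivation:
Move 1: B@(1,0) -> caps B=0 W=0
Move 2: W@(0,1) -> caps B=0 W=0
Move 3: B@(0,2) -> caps B=0 W=0
Move 4: W@(3,2) -> caps B=0 W=0
Move 5: B@(2,1) -> caps B=0 W=0
Move 6: W@(2,0) -> caps B=0 W=0
Move 7: B@(3,1) -> caps B=0 W=0
Move 8: W@(1,1) -> caps B=0 W=0
Move 9: B@(1,2) -> caps B=0 W=0
Move 10: W@(0,0) -> caps B=0 W=1
Move 11: B@(2,3) -> caps B=0 W=1
Move 12: W@(3,3) -> caps B=0 W=1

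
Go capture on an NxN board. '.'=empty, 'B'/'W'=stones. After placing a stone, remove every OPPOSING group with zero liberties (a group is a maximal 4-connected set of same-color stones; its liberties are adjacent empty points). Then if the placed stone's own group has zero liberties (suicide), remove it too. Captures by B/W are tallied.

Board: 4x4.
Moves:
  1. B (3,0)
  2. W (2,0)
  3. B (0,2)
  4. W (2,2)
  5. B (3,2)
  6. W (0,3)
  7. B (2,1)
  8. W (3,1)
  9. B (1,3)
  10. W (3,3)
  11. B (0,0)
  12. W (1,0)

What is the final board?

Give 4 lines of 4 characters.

Move 1: B@(3,0) -> caps B=0 W=0
Move 2: W@(2,0) -> caps B=0 W=0
Move 3: B@(0,2) -> caps B=0 W=0
Move 4: W@(2,2) -> caps B=0 W=0
Move 5: B@(3,2) -> caps B=0 W=0
Move 6: W@(0,3) -> caps B=0 W=0
Move 7: B@(2,1) -> caps B=0 W=0
Move 8: W@(3,1) -> caps B=0 W=1
Move 9: B@(1,3) -> caps B=1 W=1
Move 10: W@(3,3) -> caps B=1 W=2
Move 11: B@(0,0) -> caps B=1 W=2
Move 12: W@(1,0) -> caps B=1 W=2

Answer: B.B.
W..B
WBW.
.W.W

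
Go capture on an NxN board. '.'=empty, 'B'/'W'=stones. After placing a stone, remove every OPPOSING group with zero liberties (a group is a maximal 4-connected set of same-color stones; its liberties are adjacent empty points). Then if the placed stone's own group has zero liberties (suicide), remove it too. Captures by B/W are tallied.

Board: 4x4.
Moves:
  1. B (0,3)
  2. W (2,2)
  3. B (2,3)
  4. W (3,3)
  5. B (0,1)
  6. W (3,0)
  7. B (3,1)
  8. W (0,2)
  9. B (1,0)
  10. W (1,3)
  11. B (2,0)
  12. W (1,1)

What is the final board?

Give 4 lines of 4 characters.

Answer: .BW.
BW.W
B.W.
.B.W

Derivation:
Move 1: B@(0,3) -> caps B=0 W=0
Move 2: W@(2,2) -> caps B=0 W=0
Move 3: B@(2,3) -> caps B=0 W=0
Move 4: W@(3,3) -> caps B=0 W=0
Move 5: B@(0,1) -> caps B=0 W=0
Move 6: W@(3,0) -> caps B=0 W=0
Move 7: B@(3,1) -> caps B=0 W=0
Move 8: W@(0,2) -> caps B=0 W=0
Move 9: B@(1,0) -> caps B=0 W=0
Move 10: W@(1,3) -> caps B=0 W=2
Move 11: B@(2,0) -> caps B=1 W=2
Move 12: W@(1,1) -> caps B=1 W=2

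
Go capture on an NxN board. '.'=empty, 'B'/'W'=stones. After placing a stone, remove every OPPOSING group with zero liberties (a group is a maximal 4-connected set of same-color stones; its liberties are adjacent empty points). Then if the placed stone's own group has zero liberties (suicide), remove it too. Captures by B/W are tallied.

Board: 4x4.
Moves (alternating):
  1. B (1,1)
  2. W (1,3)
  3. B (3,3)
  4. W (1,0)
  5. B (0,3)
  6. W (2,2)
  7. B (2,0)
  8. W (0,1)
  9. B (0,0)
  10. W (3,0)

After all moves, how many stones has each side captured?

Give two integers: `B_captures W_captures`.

Answer: 1 0

Derivation:
Move 1: B@(1,1) -> caps B=0 W=0
Move 2: W@(1,3) -> caps B=0 W=0
Move 3: B@(3,3) -> caps B=0 W=0
Move 4: W@(1,0) -> caps B=0 W=0
Move 5: B@(0,3) -> caps B=0 W=0
Move 6: W@(2,2) -> caps B=0 W=0
Move 7: B@(2,0) -> caps B=0 W=0
Move 8: W@(0,1) -> caps B=0 W=0
Move 9: B@(0,0) -> caps B=1 W=0
Move 10: W@(3,0) -> caps B=1 W=0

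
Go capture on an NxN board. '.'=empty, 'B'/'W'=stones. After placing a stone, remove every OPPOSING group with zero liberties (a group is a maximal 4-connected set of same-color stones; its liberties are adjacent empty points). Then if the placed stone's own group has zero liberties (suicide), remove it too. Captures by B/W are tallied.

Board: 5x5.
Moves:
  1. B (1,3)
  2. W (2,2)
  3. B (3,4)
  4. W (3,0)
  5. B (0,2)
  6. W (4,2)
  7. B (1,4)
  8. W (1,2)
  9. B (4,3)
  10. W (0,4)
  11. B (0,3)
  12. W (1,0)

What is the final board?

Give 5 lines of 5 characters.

Move 1: B@(1,3) -> caps B=0 W=0
Move 2: W@(2,2) -> caps B=0 W=0
Move 3: B@(3,4) -> caps B=0 W=0
Move 4: W@(3,0) -> caps B=0 W=0
Move 5: B@(0,2) -> caps B=0 W=0
Move 6: W@(4,2) -> caps B=0 W=0
Move 7: B@(1,4) -> caps B=0 W=0
Move 8: W@(1,2) -> caps B=0 W=0
Move 9: B@(4,3) -> caps B=0 W=0
Move 10: W@(0,4) -> caps B=0 W=0
Move 11: B@(0,3) -> caps B=1 W=0
Move 12: W@(1,0) -> caps B=1 W=0

Answer: ..BB.
W.WBB
..W..
W...B
..WB.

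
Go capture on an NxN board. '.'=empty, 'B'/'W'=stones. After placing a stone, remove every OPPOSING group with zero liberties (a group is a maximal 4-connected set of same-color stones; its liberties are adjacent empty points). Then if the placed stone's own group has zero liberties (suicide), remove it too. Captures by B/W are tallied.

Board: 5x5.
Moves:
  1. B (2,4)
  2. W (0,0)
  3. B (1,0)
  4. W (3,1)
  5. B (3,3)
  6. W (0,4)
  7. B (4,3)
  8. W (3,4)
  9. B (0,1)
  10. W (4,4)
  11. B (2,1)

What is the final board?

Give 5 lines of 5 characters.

Move 1: B@(2,4) -> caps B=0 W=0
Move 2: W@(0,0) -> caps B=0 W=0
Move 3: B@(1,0) -> caps B=0 W=0
Move 4: W@(3,1) -> caps B=0 W=0
Move 5: B@(3,3) -> caps B=0 W=0
Move 6: W@(0,4) -> caps B=0 W=0
Move 7: B@(4,3) -> caps B=0 W=0
Move 8: W@(3,4) -> caps B=0 W=0
Move 9: B@(0,1) -> caps B=1 W=0
Move 10: W@(4,4) -> caps B=1 W=0
Move 11: B@(2,1) -> caps B=1 W=0

Answer: .B..W
B....
.B..B
.W.B.
...B.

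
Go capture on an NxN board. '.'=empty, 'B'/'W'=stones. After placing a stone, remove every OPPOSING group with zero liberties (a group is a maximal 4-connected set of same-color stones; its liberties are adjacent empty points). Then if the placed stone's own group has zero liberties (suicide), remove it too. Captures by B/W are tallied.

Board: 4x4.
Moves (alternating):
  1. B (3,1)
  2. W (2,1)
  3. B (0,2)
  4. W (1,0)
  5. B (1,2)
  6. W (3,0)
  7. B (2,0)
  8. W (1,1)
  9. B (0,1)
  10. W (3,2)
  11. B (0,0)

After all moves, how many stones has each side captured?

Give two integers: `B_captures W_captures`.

Move 1: B@(3,1) -> caps B=0 W=0
Move 2: W@(2,1) -> caps B=0 W=0
Move 3: B@(0,2) -> caps B=0 W=0
Move 4: W@(1,0) -> caps B=0 W=0
Move 5: B@(1,2) -> caps B=0 W=0
Move 6: W@(3,0) -> caps B=0 W=0
Move 7: B@(2,0) -> caps B=1 W=0
Move 8: W@(1,1) -> caps B=1 W=0
Move 9: B@(0,1) -> caps B=1 W=0
Move 10: W@(3,2) -> caps B=1 W=0
Move 11: B@(0,0) -> caps B=1 W=0

Answer: 1 0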